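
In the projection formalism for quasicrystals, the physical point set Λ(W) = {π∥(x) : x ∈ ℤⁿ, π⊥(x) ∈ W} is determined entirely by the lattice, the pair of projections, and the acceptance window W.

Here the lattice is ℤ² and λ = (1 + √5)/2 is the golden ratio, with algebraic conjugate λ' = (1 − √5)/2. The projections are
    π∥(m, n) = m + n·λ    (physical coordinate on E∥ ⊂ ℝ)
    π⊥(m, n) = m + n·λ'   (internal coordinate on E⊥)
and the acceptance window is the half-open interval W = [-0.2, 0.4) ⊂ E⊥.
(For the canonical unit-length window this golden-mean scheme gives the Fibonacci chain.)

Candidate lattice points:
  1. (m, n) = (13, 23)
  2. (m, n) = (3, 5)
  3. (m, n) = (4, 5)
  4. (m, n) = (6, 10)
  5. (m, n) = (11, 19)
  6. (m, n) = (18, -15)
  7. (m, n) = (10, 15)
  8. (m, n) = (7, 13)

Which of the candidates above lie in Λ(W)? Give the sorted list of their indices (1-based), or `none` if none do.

Compute λ' = (1−√5)/2 = -0.61803, so π⊥(m,n) = m -0.61803·n.
#1 (13,23): internal coord 13 + (23)·λ' = -1.21478; -1.21478 ∉ [-0.2, 0.4) → out
#2 (3,5): internal coord 3 + (5)·λ' = -0.09017; -0.09017 ∈ [-0.2, 0.4) → IN Λ
#3 (4,5): internal coord 4 + (5)·λ' = +0.90983; +0.90983 ∉ [-0.2, 0.4) → out
#4 (6,10): internal coord 6 + (10)·λ' = -0.18034; -0.18034 ∈ [-0.2, 0.4) → IN Λ
#5 (11,19): internal coord 11 + (19)·λ' = -0.74265; -0.74265 ∉ [-0.2, 0.4) → out
#6 (18,-15): internal coord 18 + (-15)·λ' = +27.27051; +27.27051 ∉ [-0.2, 0.4) → out
#7 (10,15): internal coord 10 + (15)·λ' = +0.72949; +0.72949 ∉ [-0.2, 0.4) → out
#8 (7,13): internal coord 7 + (13)·λ' = -1.03444; -1.03444 ∉ [-0.2, 0.4) → out

2, 4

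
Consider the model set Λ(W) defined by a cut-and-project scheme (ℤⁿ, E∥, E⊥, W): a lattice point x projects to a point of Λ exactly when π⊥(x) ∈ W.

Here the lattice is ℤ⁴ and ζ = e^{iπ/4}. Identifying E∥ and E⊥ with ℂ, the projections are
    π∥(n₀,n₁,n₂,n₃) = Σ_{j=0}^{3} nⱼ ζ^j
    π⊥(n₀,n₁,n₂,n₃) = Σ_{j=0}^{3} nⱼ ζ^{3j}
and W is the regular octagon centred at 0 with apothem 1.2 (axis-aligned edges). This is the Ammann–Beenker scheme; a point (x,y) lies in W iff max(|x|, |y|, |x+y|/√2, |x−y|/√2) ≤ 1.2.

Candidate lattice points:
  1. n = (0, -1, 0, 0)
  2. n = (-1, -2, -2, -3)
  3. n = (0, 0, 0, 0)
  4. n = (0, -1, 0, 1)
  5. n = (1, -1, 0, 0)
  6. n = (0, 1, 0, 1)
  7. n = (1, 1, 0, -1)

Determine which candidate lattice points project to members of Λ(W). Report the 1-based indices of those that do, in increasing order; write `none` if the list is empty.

π⊥(n) = n₀ + n₁ζ³ + n₂ζ⁶ + n₃ζ⁹ where ζ = e^{iπ/4}.
candidate 1: n = (0, -1, 0, 0) → π⊥ ≈ (+0.70711, -0.70711); max(|x|,|y|,|x±y|/√2) = 1.00000 ≤ 1.2 ⇒ ∈ W
candidate 2: n = (-1, -2, -2, -3) → π⊥ ≈ (-1.70711, -1.53553); max(|x|,|y|,|x±y|/√2) = 2.29289 > 1.2 ⇒ ∉ W
candidate 3: n = (0, 0, 0, 0) → π⊥ ≈ (+0.00000, +0.00000); max(|x|,|y|,|x±y|/√2) = 0.00000 ≤ 1.2 ⇒ ∈ W
candidate 4: n = (0, -1, 0, 1) → π⊥ ≈ (+1.41421, +0.00000); max(|x|,|y|,|x±y|/√2) = 1.41421 > 1.2 ⇒ ∉ W
candidate 5: n = (1, -1, 0, 0) → π⊥ ≈ (+1.70711, -0.70711); max(|x|,|y|,|x±y|/√2) = 1.70711 > 1.2 ⇒ ∉ W
candidate 6: n = (0, 1, 0, 1) → π⊥ ≈ (+0.00000, +1.41421); max(|x|,|y|,|x±y|/√2) = 1.41421 > 1.2 ⇒ ∉ W
candidate 7: n = (1, 1, 0, -1) → π⊥ ≈ (-0.41421, +0.00000); max(|x|,|y|,|x±y|/√2) = 0.41421 ≤ 1.2 ⇒ ∈ W

1, 3, 7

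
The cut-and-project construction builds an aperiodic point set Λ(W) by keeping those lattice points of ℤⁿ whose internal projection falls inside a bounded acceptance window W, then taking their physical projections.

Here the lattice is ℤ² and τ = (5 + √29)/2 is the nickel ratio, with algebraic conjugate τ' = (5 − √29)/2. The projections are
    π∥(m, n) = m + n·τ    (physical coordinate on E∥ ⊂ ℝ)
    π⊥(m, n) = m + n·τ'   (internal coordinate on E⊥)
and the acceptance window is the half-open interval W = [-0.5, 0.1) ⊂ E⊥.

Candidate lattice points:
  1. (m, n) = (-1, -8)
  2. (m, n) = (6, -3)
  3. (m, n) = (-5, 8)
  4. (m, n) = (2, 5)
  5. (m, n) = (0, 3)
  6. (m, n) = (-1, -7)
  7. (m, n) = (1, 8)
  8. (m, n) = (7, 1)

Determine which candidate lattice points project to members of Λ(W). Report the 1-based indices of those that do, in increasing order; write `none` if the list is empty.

τ' = (5−√29)/2 ≈ -0.19258.
candidate 1: (m,n)=(-1,-8) → π∥ = -1-8·τ ≈ -42.54066, π⊥ = -1-8·τ' ≈ 0.54066 ∉ [-0.5, 0.1) ⇒ out
candidate 2: (m,n)=(6,-3) → π∥ = 6-3·τ ≈ -9.57775, π⊥ = 6-3·τ' ≈ 6.57775 ∉ [-0.5, 0.1) ⇒ out
candidate 3: (m,n)=(-5,8) → π∥ = -5+8·τ ≈ 36.54066, π⊥ = -5+8·τ' ≈ -6.54066 ∉ [-0.5, 0.1) ⇒ out
candidate 4: (m,n)=(2,5) → π∥ = 2+5·τ ≈ 27.96291, π⊥ = 2+5·τ' ≈ 1.03709 ∉ [-0.5, 0.1) ⇒ out
candidate 5: (m,n)=(0,3) → π∥ = 0+3·τ ≈ 15.57775, π⊥ = 0+3·τ' ≈ -0.57775 ∉ [-0.5, 0.1) ⇒ out
candidate 6: (m,n)=(-1,-7) → π∥ = -1-7·τ ≈ -37.34808, π⊥ = -1-7·τ' ≈ 0.34808 ∉ [-0.5, 0.1) ⇒ out
candidate 7: (m,n)=(1,8) → π∥ = 1+8·τ ≈ 42.54066, π⊥ = 1+8·τ' ≈ -0.54066 ∉ [-0.5, 0.1) ⇒ out
candidate 8: (m,n)=(7,1) → π∥ = 7+1·τ ≈ 12.19258, π⊥ = 7+1·τ' ≈ 6.80742 ∉ [-0.5, 0.1) ⇒ out

none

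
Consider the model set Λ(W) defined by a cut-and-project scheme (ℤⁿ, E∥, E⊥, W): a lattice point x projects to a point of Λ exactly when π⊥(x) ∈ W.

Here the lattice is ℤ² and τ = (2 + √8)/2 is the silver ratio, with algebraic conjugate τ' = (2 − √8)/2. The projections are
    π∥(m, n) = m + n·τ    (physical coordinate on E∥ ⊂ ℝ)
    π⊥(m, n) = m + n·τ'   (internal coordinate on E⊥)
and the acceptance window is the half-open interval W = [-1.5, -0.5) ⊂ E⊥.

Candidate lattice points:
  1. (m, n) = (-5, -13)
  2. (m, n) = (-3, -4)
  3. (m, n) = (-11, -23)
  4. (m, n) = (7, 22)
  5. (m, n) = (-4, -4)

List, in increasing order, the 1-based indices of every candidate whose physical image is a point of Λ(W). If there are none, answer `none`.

2, 3

Numerically τ ≈ 2.4142 and τ' = −1/τ ≈ -0.4142.
[1] lift (-5,-13): star map gives 0.3848; window check -1.5 ≤ 0.3848 < -0.5 is false → out
[2] lift (-3,-4): star map gives -1.3431; window check -1.5 ≤ -1.3431 < -0.5 is true → IN Λ
[3] lift (-11,-23): star map gives -1.4731; window check -1.5 ≤ -1.4731 < -0.5 is true → IN Λ
[4] lift (7,22): star map gives -2.1127; window check -1.5 ≤ -2.1127 < -0.5 is false → out
[5] lift (-4,-4): star map gives -2.3431; window check -1.5 ≤ -2.3431 < -0.5 is false → out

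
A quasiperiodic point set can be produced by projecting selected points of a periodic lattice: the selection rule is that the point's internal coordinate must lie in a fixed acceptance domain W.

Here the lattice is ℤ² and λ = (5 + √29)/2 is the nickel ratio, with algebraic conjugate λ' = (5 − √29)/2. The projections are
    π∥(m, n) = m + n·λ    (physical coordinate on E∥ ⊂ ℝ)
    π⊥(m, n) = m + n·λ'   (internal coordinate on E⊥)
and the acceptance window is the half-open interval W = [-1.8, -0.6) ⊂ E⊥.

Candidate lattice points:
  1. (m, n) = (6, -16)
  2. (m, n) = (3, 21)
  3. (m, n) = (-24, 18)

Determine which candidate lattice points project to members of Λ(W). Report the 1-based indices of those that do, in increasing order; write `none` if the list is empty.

Compute λ' = (5−√29)/2 = -0.192582, so π⊥(m,n) = m -0.192582·n.
candidate 1: (m,n)=(6,-16) → π∥ = 6-16·λ ≈ -77.081318, π⊥ = 6-16·λ' ≈ 9.081318 ∉ [-1.8, -0.6) ⇒ out
candidate 2: (m,n)=(3,21) → π∥ = 3+21·λ ≈ 112.044230, π⊥ = 3+21·λ' ≈ -1.044230 ∈ [-1.8, -0.6) ⇒ IN Λ
candidate 3: (m,n)=(-24,18) → π∥ = -24+18·λ ≈ 69.466483, π⊥ = -24+18·λ' ≈ -27.466483 ∉ [-1.8, -0.6) ⇒ out

2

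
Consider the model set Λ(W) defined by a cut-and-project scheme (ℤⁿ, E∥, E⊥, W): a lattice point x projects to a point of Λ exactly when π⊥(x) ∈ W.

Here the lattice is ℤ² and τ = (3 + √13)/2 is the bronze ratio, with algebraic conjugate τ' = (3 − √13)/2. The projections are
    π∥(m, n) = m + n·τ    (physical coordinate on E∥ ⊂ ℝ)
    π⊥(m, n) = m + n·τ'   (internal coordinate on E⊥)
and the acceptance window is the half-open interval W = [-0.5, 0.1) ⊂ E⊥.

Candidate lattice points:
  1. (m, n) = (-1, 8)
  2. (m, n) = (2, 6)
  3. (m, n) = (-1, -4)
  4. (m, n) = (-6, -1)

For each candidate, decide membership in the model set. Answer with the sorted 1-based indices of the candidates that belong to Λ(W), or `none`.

Compute τ' = (3−√13)/2 = -0.3028, so π⊥(m,n) = m -0.3028·n.
candidate 1: (m,n)=(-1,8) → π∥ = -1+8·τ ≈ 25.4222, π⊥ = -1+8·τ' ≈ -3.4222 ∉ [-0.5, 0.1) ⇒ out
candidate 2: (m,n)=(2,6) → π∥ = 2+6·τ ≈ 21.8167, π⊥ = 2+6·τ' ≈ 0.1833 ∉ [-0.5, 0.1) ⇒ out
candidate 3: (m,n)=(-1,-4) → π∥ = -1-4·τ ≈ -14.2111, π⊥ = -1-4·τ' ≈ 0.2111 ∉ [-0.5, 0.1) ⇒ out
candidate 4: (m,n)=(-6,-1) → π∥ = -6-1·τ ≈ -9.3028, π⊥ = -6-1·τ' ≈ -5.6972 ∉ [-0.5, 0.1) ⇒ out

none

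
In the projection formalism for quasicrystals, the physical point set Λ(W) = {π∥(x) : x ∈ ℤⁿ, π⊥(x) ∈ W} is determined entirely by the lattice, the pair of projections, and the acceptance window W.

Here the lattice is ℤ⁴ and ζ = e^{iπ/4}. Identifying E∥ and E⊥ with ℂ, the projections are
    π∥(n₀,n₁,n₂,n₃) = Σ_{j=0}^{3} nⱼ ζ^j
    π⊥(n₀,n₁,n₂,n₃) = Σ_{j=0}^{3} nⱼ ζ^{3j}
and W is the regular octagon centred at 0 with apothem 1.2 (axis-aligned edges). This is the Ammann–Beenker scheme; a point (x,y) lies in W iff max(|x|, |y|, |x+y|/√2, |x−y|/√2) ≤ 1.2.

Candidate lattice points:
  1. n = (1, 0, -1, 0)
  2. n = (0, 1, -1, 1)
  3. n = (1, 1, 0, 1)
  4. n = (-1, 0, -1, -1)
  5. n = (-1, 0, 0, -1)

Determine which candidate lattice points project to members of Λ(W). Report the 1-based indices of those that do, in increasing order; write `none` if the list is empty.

With ζ = e^{iπ/4} the internal vectors are ζ^0,ζ^3,ζ^6,ζ^9.
candidate 1: n = (1, 0, -1, 0) → π⊥ ≈ (+1.0000, +1.0000); max(|x|,|y|,|x±y|/√2) = 1.4142 > 1.2 ⇒ ∉ W
candidate 2: n = (0, 1, -1, 1) → π⊥ ≈ (+0.0000, +2.4142); max(|x|,|y|,|x±y|/√2) = 2.4142 > 1.2 ⇒ ∉ W
candidate 3: n = (1, 1, 0, 1) → π⊥ ≈ (+1.0000, +1.4142); max(|x|,|y|,|x±y|/√2) = 1.7071 > 1.2 ⇒ ∉ W
candidate 4: n = (-1, 0, -1, -1) → π⊥ ≈ (-1.7071, +0.2929); max(|x|,|y|,|x±y|/√2) = 1.7071 > 1.2 ⇒ ∉ W
candidate 5: n = (-1, 0, 0, -1) → π⊥ ≈ (-1.7071, -0.7071); max(|x|,|y|,|x±y|/√2) = 1.7071 > 1.2 ⇒ ∉ W

none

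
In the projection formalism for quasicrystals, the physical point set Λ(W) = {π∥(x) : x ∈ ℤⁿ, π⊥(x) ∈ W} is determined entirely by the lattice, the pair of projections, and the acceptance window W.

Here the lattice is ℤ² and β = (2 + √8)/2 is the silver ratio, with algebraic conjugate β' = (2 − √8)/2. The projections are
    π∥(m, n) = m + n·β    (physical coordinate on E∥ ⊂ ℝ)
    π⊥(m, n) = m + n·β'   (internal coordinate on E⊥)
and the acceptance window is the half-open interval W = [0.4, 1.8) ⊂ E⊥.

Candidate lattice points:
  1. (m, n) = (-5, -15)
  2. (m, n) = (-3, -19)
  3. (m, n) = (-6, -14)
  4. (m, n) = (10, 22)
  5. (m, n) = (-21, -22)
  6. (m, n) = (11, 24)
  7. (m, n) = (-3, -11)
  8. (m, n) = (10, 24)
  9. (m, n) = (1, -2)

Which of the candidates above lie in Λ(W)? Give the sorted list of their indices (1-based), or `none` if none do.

1, 4, 6, 7

Compute β' = (2−√8)/2 = -0.4142, so π⊥(m,n) = m -0.4142·n.
#1 (-5,-15): internal coord -5 + (-15)·β' = +1.2132; +1.2132 ∈ [0.4, 1.8) → IN Λ
#2 (-3,-19): internal coord -3 + (-19)·β' = +4.8701; +4.8701 ∉ [0.4, 1.8) → out
#3 (-6,-14): internal coord -6 + (-14)·β' = -0.2010; -0.2010 ∉ [0.4, 1.8) → out
#4 (10,22): internal coord 10 + (22)·β' = +0.8873; +0.8873 ∈ [0.4, 1.8) → IN Λ
#5 (-21,-22): internal coord -21 + (-22)·β' = -11.8873; -11.8873 ∉ [0.4, 1.8) → out
#6 (11,24): internal coord 11 + (24)·β' = +1.0589; +1.0589 ∈ [0.4, 1.8) → IN Λ
#7 (-3,-11): internal coord -3 + (-11)·β' = +1.5563; +1.5563 ∈ [0.4, 1.8) → IN Λ
#8 (10,24): internal coord 10 + (24)·β' = +0.0589; +0.0589 ∉ [0.4, 1.8) → out
#9 (1,-2): internal coord 1 + (-2)·β' = +1.8284; +1.8284 ∉ [0.4, 1.8) → out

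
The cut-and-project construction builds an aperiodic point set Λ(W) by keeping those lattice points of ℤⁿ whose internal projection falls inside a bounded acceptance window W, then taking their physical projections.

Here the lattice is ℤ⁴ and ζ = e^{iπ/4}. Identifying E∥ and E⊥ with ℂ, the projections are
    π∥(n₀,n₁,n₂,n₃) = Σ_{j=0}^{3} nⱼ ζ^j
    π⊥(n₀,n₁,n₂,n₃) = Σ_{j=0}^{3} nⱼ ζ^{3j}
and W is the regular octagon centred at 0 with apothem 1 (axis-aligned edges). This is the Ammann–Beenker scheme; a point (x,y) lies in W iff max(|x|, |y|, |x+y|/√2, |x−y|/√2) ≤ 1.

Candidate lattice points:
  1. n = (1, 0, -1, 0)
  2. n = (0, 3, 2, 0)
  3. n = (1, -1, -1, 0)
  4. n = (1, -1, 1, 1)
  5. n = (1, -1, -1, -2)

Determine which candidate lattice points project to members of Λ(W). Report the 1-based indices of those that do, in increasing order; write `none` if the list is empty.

With ζ = e^{iπ/4} the internal vectors are ζ^0,ζ^3,ζ^6,ζ^9.
#1 (1, 0, -1, 0): internal (1.0000, 1.0000); octagon support 1.4142 vs apothem 1 → ∉ W
#2 (0, 3, 2, 0): internal (-2.1213, 0.1213); octagon support 2.1213 vs apothem 1 → ∉ W
#3 (1, -1, -1, 0): internal (1.7071, 0.2929); octagon support 1.7071 vs apothem 1 → ∉ W
#4 (1, -1, 1, 1): internal (2.4142, -1.0000); octagon support 2.4142 vs apothem 1 → ∉ W
#5 (1, -1, -1, -2): internal (0.2929, -1.1213); octagon support 1.1213 vs apothem 1 → ∉ W

none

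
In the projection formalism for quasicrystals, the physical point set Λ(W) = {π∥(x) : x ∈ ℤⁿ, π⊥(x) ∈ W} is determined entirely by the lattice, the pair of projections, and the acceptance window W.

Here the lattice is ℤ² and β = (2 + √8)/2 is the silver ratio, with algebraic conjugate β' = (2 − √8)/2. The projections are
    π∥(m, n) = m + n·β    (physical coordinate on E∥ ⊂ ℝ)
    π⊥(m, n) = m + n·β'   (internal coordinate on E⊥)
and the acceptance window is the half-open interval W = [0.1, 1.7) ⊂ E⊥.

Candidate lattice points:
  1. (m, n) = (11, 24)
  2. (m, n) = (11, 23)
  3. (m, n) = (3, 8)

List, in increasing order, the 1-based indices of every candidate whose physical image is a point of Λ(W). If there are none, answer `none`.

β' = (2−√8)/2 ≈ -0.414214.
[1] lift (11,24): star map gives 1.058875; window check 0.1 ≤ 1.058875 < 1.7 is true → IN Λ
[2] lift (11,23): star map gives 1.473088; window check 0.1 ≤ 1.473088 < 1.7 is true → IN Λ
[3] lift (3,8): star map gives -0.313708; window check 0.1 ≤ -0.313708 < 1.7 is false → out

1, 2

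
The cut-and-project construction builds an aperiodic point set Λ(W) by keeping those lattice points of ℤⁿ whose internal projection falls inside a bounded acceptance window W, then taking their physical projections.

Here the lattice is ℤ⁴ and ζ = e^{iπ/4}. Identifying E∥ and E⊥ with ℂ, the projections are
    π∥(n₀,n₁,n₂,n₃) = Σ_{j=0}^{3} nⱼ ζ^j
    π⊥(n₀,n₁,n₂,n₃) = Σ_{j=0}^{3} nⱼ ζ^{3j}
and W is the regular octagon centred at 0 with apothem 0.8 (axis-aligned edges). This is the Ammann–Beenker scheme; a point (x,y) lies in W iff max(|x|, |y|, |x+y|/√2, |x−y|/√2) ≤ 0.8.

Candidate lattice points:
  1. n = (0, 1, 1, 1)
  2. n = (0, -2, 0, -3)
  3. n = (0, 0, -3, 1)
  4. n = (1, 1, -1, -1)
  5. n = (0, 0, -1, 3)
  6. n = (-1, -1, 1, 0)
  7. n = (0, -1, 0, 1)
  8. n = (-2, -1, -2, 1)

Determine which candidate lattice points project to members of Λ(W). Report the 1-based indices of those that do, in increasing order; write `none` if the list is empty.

1

π⊥(n) = n₀ + n₁ζ³ + n₂ζ⁶ + n₃ζ⁹ where ζ = e^{iπ/4}.
#1 (0, 1, 1, 1): internal (0.0000, 0.4142); octagon support 0.4142 vs apothem 0.8 → ∈ W
#2 (0, -2, 0, -3): internal (-0.7071, -3.5355); octagon support 3.5355 vs apothem 0.8 → ∉ W
#3 (0, 0, -3, 1): internal (0.7071, 3.7071); octagon support 3.7071 vs apothem 0.8 → ∉ W
#4 (1, 1, -1, -1): internal (-0.4142, 1.0000); octagon support 1.0000 vs apothem 0.8 → ∉ W
#5 (0, 0, -1, 3): internal (2.1213, 3.1213); octagon support 3.7071 vs apothem 0.8 → ∉ W
#6 (-1, -1, 1, 0): internal (-0.2929, -1.7071); octagon support 1.7071 vs apothem 0.8 → ∉ W
#7 (0, -1, 0, 1): internal (1.4142, 0.0000); octagon support 1.4142 vs apothem 0.8 → ∉ W
#8 (-2, -1, -2, 1): internal (-0.5858, 2.0000); octagon support 2.0000 vs apothem 0.8 → ∉ W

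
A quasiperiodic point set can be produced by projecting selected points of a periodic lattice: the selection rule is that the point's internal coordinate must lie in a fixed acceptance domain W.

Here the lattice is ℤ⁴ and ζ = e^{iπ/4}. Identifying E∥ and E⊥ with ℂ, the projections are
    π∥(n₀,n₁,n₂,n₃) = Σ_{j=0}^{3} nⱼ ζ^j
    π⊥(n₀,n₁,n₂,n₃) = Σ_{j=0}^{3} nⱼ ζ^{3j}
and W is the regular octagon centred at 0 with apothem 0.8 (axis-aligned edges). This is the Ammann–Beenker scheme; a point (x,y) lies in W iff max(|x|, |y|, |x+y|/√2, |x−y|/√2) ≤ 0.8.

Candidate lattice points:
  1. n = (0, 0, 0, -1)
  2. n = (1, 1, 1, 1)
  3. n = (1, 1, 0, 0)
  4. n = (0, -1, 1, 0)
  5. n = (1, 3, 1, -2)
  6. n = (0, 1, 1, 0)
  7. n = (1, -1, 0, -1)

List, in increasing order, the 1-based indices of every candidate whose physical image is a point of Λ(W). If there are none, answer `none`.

Internal map: ζ^{3j} for j=0..3 gives (1,0), (−√2/2,√2/2), (0,−1), (√2/2,√2/2).
#1 (0, 0, 0, -1): internal (-0.70711, -0.70711); octagon support 1.00000 vs apothem 0.8 → ∉ W
#2 (1, 1, 1, 1): internal (1.00000, 0.41421); octagon support 1.00000 vs apothem 0.8 → ∉ W
#3 (1, 1, 0, 0): internal (0.29289, 0.70711); octagon support 0.70711 vs apothem 0.8 → ∈ W
#4 (0, -1, 1, 0): internal (0.70711, -1.70711); octagon support 1.70711 vs apothem 0.8 → ∉ W
#5 (1, 3, 1, -2): internal (-2.53553, -0.29289); octagon support 2.53553 vs apothem 0.8 → ∉ W
#6 (0, 1, 1, 0): internal (-0.70711, -0.29289); octagon support 0.70711 vs apothem 0.8 → ∈ W
#7 (1, -1, 0, -1): internal (1.00000, -1.41421); octagon support 1.70711 vs apothem 0.8 → ∉ W

3, 6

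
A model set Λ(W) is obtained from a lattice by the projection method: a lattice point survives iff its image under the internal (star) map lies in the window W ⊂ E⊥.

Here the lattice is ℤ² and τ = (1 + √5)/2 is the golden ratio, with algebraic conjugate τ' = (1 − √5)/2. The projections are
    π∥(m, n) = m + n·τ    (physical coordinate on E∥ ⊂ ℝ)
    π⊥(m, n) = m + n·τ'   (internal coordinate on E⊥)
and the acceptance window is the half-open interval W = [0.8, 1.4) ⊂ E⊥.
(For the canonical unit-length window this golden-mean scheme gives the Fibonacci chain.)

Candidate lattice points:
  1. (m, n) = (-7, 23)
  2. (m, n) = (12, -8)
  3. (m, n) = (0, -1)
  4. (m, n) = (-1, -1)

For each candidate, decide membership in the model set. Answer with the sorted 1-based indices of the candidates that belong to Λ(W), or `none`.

none

τ' = (1−√5)/2 ≈ -0.61803.
[1] lift (-7,23): star map gives -21.21478; window check 0.8 ≤ -21.21478 < 1.4 is false → out
[2] lift (12,-8): star map gives 16.94427; window check 0.8 ≤ 16.94427 < 1.4 is false → out
[3] lift (0,-1): star map gives 0.61803; window check 0.8 ≤ 0.61803 < 1.4 is false → out
[4] lift (-1,-1): star map gives -0.38197; window check 0.8 ≤ -0.38197 < 1.4 is false → out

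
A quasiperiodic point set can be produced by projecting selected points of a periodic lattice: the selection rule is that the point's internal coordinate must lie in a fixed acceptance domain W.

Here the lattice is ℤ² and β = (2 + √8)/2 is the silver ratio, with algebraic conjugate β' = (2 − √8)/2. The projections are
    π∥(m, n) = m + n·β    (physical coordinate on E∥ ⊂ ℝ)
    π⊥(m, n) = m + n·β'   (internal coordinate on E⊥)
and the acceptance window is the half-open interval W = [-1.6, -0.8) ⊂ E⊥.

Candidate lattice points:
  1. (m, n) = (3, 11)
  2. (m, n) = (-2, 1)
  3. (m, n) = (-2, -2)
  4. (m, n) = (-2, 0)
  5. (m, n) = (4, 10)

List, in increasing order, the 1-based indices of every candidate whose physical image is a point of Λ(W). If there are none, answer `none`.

1, 3

Compute β' = (2−√8)/2 = -0.4142, so π⊥(m,n) = m -0.4142·n.
#1 (3,11): internal coord 3 + (11)·β' = -1.5563; -1.5563 ∈ [-1.6, -0.8) → IN Λ
#2 (-2,1): internal coord -2 + (1)·β' = -2.4142; -2.4142 ∉ [-1.6, -0.8) → out
#3 (-2,-2): internal coord -2 + (-2)·β' = -1.1716; -1.1716 ∈ [-1.6, -0.8) → IN Λ
#4 (-2,0): internal coord -2 + (0)·β' = -2.0000; -2.0000 ∉ [-1.6, -0.8) → out
#5 (4,10): internal coord 4 + (10)·β' = -0.1421; -0.1421 ∉ [-1.6, -0.8) → out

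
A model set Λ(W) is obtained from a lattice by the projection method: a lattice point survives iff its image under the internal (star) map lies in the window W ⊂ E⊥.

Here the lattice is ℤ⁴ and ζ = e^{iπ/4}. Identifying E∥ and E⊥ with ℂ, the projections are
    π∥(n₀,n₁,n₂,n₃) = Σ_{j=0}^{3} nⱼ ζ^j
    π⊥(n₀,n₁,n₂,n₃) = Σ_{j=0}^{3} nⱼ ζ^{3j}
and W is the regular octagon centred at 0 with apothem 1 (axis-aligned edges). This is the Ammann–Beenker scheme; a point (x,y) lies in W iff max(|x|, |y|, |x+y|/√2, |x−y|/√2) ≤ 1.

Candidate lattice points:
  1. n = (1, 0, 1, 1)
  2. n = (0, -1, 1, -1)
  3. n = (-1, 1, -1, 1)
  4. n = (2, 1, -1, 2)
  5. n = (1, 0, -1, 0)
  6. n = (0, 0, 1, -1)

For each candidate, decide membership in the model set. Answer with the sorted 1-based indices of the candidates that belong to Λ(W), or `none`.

With ζ = e^{iπ/4} the internal vectors are ζ^0,ζ^3,ζ^6,ζ^9.
#1 (1, 0, 1, 1): internal (1.7071, -0.2929); octagon support 1.7071 vs apothem 1 → ∉ W
#2 (0, -1, 1, -1): internal (0.0000, -2.4142); octagon support 2.4142 vs apothem 1 → ∉ W
#3 (-1, 1, -1, 1): internal (-1.0000, 2.4142); octagon support 2.4142 vs apothem 1 → ∉ W
#4 (2, 1, -1, 2): internal (2.7071, 3.1213); octagon support 4.1213 vs apothem 1 → ∉ W
#5 (1, 0, -1, 0): internal (1.0000, 1.0000); octagon support 1.4142 vs apothem 1 → ∉ W
#6 (0, 0, 1, -1): internal (-0.7071, -1.7071); octagon support 1.7071 vs apothem 1 → ∉ W

none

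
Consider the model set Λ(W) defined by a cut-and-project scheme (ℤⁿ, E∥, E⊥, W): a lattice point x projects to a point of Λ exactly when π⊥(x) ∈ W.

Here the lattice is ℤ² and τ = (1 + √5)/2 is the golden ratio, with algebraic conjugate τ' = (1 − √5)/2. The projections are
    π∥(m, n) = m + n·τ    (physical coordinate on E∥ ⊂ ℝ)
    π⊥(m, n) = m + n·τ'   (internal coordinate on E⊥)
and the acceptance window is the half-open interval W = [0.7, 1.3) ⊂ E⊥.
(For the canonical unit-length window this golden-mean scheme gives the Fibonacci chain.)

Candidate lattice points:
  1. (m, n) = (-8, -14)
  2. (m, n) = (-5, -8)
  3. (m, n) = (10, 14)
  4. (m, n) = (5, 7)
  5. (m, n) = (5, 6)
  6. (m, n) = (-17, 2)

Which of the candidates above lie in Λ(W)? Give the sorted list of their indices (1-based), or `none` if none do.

τ' = (1−√5)/2 ≈ -0.61803.
[1] lift (-8,-14): star map gives 0.65248; window check 0.7 ≤ 0.65248 < 1.3 is false → out
[2] lift (-5,-8): star map gives -0.05573; window check 0.7 ≤ -0.05573 < 1.3 is false → out
[3] lift (10,14): star map gives 1.34752; window check 0.7 ≤ 1.34752 < 1.3 is false → out
[4] lift (5,7): star map gives 0.67376; window check 0.7 ≤ 0.67376 < 1.3 is false → out
[5] lift (5,6): star map gives 1.29180; window check 0.7 ≤ 1.29180 < 1.3 is true → IN Λ
[6] lift (-17,2): star map gives -18.23607; window check 0.7 ≤ -18.23607 < 1.3 is false → out

5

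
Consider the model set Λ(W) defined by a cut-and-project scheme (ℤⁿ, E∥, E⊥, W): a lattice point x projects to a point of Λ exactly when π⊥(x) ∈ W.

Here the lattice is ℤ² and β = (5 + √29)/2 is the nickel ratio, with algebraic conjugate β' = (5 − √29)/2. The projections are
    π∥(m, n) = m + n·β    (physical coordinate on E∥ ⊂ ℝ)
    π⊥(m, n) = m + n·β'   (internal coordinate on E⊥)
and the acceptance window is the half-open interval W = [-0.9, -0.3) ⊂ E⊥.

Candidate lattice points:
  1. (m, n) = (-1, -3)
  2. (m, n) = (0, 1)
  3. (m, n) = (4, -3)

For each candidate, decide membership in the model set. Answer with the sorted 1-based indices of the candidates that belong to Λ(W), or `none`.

1

Compute β' = (5−√29)/2 = -0.192582, so π⊥(m,n) = m -0.192582·n.
candidate 1: (m,n)=(-1,-3) → π∥ = -1-3·β ≈ -16.577747, π⊥ = -1-3·β' ≈ -0.422253 ∈ [-0.9, -0.3) ⇒ IN Λ
candidate 2: (m,n)=(0,1) → π∥ = 0+1·β ≈ 5.192582, π⊥ = 0+1·β' ≈ -0.192582 ∉ [-0.9, -0.3) ⇒ out
candidate 3: (m,n)=(4,-3) → π∥ = 4-3·β ≈ -11.577747, π⊥ = 4-3·β' ≈ 4.577747 ∉ [-0.9, -0.3) ⇒ out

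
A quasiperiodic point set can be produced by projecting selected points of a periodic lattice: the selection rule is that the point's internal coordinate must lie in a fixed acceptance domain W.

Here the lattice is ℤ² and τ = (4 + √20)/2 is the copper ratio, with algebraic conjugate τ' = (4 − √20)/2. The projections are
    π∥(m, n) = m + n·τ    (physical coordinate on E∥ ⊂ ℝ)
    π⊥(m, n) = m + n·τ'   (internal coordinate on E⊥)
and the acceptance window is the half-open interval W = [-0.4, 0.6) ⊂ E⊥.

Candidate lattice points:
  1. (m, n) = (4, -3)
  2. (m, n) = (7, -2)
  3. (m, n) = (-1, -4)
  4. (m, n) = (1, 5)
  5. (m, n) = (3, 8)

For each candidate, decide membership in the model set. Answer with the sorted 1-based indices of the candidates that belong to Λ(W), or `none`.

3, 4

Numerically τ ≈ 4.2361 and τ' = −1/τ ≈ -0.2361.
candidate 1: (m,n)=(4,-3) → π∥ = 4-3·τ ≈ -8.7082, π⊥ = 4-3·τ' ≈ 4.7082 ∉ [-0.4, 0.6) ⇒ out
candidate 2: (m,n)=(7,-2) → π∥ = 7-2·τ ≈ -1.4721, π⊥ = 7-2·τ' ≈ 7.4721 ∉ [-0.4, 0.6) ⇒ out
candidate 3: (m,n)=(-1,-4) → π∥ = -1-4·τ ≈ -17.9443, π⊥ = -1-4·τ' ≈ -0.0557 ∈ [-0.4, 0.6) ⇒ IN Λ
candidate 4: (m,n)=(1,5) → π∥ = 1+5·τ ≈ 22.1803, π⊥ = 1+5·τ' ≈ -0.1803 ∈ [-0.4, 0.6) ⇒ IN Λ
candidate 5: (m,n)=(3,8) → π∥ = 3+8·τ ≈ 36.8885, π⊥ = 3+8·τ' ≈ 1.1115 ∉ [-0.4, 0.6) ⇒ out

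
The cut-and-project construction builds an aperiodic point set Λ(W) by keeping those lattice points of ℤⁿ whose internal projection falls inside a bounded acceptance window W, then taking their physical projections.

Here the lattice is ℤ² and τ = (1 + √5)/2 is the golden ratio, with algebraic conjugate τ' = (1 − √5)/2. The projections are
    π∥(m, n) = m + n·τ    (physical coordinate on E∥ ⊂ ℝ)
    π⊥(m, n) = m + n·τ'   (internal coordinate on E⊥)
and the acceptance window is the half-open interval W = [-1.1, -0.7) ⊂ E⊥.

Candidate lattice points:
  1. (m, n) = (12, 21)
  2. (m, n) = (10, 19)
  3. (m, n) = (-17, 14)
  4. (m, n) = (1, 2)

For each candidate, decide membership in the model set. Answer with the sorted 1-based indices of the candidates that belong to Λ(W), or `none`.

τ' = (1−√5)/2 ≈ -0.6180.
candidate 1: (m,n)=(12,21) → π∥ = 12+21·τ ≈ 45.9787, π⊥ = 12+21·τ' ≈ -0.9787 ∈ [-1.1, -0.7) ⇒ IN Λ
candidate 2: (m,n)=(10,19) → π∥ = 10+19·τ ≈ 40.7426, π⊥ = 10+19·τ' ≈ -1.7426 ∉ [-1.1, -0.7) ⇒ out
candidate 3: (m,n)=(-17,14) → π∥ = -17+14·τ ≈ 5.6525, π⊥ = -17+14·τ' ≈ -25.6525 ∉ [-1.1, -0.7) ⇒ out
candidate 4: (m,n)=(1,2) → π∥ = 1+2·τ ≈ 4.2361, π⊥ = 1+2·τ' ≈ -0.2361 ∉ [-1.1, -0.7) ⇒ out

1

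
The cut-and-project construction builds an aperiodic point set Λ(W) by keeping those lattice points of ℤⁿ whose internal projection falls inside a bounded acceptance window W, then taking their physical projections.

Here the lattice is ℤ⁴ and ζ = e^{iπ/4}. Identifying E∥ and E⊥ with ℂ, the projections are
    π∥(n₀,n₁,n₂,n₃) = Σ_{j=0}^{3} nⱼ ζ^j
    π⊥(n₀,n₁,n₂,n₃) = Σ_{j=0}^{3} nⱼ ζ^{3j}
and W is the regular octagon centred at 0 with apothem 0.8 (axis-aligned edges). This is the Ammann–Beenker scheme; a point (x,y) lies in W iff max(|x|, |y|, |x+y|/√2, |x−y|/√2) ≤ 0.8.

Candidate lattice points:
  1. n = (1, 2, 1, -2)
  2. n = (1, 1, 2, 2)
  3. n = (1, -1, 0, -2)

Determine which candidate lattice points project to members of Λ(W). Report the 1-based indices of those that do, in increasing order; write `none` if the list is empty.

Internal map: ζ^{3j} for j=0..3 gives (1,0), (−√2/2,√2/2), (0,−1), (√2/2,√2/2).
candidate 1: n = (1, 2, 1, -2) → π⊥ ≈ (-1.8284, -1.0000); max(|x|,|y|,|x±y|/√2) = 2.0000 > 0.8 ⇒ ∉ W
candidate 2: n = (1, 1, 2, 2) → π⊥ ≈ (+1.7071, +0.1213); max(|x|,|y|,|x±y|/√2) = 1.7071 > 0.8 ⇒ ∉ W
candidate 3: n = (1, -1, 0, -2) → π⊥ ≈ (+0.2929, -2.1213); max(|x|,|y|,|x±y|/√2) = 2.1213 > 0.8 ⇒ ∉ W

none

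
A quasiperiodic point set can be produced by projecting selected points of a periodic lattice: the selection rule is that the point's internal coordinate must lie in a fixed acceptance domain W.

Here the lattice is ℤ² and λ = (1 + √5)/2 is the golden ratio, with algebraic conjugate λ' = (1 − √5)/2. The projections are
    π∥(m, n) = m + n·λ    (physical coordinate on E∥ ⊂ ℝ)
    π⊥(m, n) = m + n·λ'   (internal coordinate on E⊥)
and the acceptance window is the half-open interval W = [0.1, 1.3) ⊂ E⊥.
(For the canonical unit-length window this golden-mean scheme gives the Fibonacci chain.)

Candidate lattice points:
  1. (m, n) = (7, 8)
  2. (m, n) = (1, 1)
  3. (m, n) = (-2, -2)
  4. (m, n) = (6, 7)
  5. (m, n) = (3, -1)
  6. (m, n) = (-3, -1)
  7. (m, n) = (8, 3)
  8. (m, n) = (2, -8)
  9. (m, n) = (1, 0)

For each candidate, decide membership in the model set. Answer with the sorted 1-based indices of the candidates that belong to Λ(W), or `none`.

Compute λ' = (1−√5)/2 = -0.6180, so π⊥(m,n) = m -0.6180·n.
candidate 1: (m,n)=(7,8) → π∥ = 7+8·λ ≈ 19.9443, π⊥ = 7+8·λ' ≈ 2.0557 ∉ [0.1, 1.3) ⇒ out
candidate 2: (m,n)=(1,1) → π∥ = 1+1·λ ≈ 2.6180, π⊥ = 1+1·λ' ≈ 0.3820 ∈ [0.1, 1.3) ⇒ IN Λ
candidate 3: (m,n)=(-2,-2) → π∥ = -2-2·λ ≈ -5.2361, π⊥ = -2-2·λ' ≈ -0.7639 ∉ [0.1, 1.3) ⇒ out
candidate 4: (m,n)=(6,7) → π∥ = 6+7·λ ≈ 17.3262, π⊥ = 6+7·λ' ≈ 1.6738 ∉ [0.1, 1.3) ⇒ out
candidate 5: (m,n)=(3,-1) → π∥ = 3-1·λ ≈ 1.3820, π⊥ = 3-1·λ' ≈ 3.6180 ∉ [0.1, 1.3) ⇒ out
candidate 6: (m,n)=(-3,-1) → π∥ = -3-1·λ ≈ -4.6180, π⊥ = -3-1·λ' ≈ -2.3820 ∉ [0.1, 1.3) ⇒ out
candidate 7: (m,n)=(8,3) → π∥ = 8+3·λ ≈ 12.8541, π⊥ = 8+3·λ' ≈ 6.1459 ∉ [0.1, 1.3) ⇒ out
candidate 8: (m,n)=(2,-8) → π∥ = 2-8·λ ≈ -10.9443, π⊥ = 2-8·λ' ≈ 6.9443 ∉ [0.1, 1.3) ⇒ out
candidate 9: (m,n)=(1,0) → π∥ = 1+0·λ ≈ 1.0000, π⊥ = 1+0·λ' ≈ 1.0000 ∈ [0.1, 1.3) ⇒ IN Λ

2, 9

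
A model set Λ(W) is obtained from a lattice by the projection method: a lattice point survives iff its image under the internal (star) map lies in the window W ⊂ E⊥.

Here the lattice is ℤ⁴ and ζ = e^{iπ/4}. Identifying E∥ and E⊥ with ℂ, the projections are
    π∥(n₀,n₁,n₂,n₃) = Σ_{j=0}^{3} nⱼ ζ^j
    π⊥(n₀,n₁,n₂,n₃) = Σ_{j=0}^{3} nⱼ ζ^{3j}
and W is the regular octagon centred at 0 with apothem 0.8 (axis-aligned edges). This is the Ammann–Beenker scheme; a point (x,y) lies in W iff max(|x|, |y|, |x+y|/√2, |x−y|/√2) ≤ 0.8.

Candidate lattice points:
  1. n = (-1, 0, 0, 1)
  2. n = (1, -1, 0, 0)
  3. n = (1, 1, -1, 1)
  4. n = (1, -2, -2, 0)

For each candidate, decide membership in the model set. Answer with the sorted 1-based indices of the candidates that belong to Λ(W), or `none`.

Internal map: ζ^{3j} for j=0..3 gives (1,0), (−√2/2,√2/2), (0,−1), (√2/2,√2/2).
candidate 1: n = (-1, 0, 0, 1) → π⊥ ≈ (-0.2929, +0.7071); max(|x|,|y|,|x±y|/√2) = 0.7071 ≤ 0.8 ⇒ ∈ W
candidate 2: n = (1, -1, 0, 0) → π⊥ ≈ (+1.7071, -0.7071); max(|x|,|y|,|x±y|/√2) = 1.7071 > 0.8 ⇒ ∉ W
candidate 3: n = (1, 1, -1, 1) → π⊥ ≈ (+1.0000, +2.4142); max(|x|,|y|,|x±y|/√2) = 2.4142 > 0.8 ⇒ ∉ W
candidate 4: n = (1, -2, -2, 0) → π⊥ ≈ (+2.4142, +0.5858); max(|x|,|y|,|x±y|/√2) = 2.4142 > 0.8 ⇒ ∉ W

1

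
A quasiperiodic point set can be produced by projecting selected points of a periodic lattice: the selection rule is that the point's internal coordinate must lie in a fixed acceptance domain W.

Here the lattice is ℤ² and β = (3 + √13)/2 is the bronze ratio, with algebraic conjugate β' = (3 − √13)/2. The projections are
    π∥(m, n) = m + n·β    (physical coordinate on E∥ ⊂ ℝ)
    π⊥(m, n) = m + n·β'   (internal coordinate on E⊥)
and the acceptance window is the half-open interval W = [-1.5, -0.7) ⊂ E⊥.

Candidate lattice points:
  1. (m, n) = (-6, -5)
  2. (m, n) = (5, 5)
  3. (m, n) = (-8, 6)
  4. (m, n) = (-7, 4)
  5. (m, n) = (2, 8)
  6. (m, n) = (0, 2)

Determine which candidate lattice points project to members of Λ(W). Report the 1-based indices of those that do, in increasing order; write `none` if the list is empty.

none

β' = (3−√13)/2 ≈ -0.3028.
candidate 1: (m,n)=(-6,-5) → π∥ = -6-5·β ≈ -22.5139, π⊥ = -6-5·β' ≈ -4.4861 ∉ [-1.5, -0.7) ⇒ out
candidate 2: (m,n)=(5,5) → π∥ = 5+5·β ≈ 21.5139, π⊥ = 5+5·β' ≈ 3.4861 ∉ [-1.5, -0.7) ⇒ out
candidate 3: (m,n)=(-8,6) → π∥ = -8+6·β ≈ 11.8167, π⊥ = -8+6·β' ≈ -9.8167 ∉ [-1.5, -0.7) ⇒ out
candidate 4: (m,n)=(-7,4) → π∥ = -7+4·β ≈ 6.2111, π⊥ = -7+4·β' ≈ -8.2111 ∉ [-1.5, -0.7) ⇒ out
candidate 5: (m,n)=(2,8) → π∥ = 2+8·β ≈ 28.4222, π⊥ = 2+8·β' ≈ -0.4222 ∉ [-1.5, -0.7) ⇒ out
candidate 6: (m,n)=(0,2) → π∥ = 0+2·β ≈ 6.6056, π⊥ = 0+2·β' ≈ -0.6056 ∉ [-1.5, -0.7) ⇒ out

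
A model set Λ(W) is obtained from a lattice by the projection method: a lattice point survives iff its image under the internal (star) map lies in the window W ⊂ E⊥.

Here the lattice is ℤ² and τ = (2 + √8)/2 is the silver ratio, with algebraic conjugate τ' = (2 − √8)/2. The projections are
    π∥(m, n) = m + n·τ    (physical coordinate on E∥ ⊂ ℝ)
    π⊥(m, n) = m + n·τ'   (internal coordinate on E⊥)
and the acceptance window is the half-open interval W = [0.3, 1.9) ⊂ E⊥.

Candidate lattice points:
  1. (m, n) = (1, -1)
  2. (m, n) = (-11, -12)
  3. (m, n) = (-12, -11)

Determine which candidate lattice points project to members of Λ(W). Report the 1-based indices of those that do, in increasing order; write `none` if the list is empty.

τ' = (2−√8)/2 ≈ -0.41421.
candidate 1: (m,n)=(1,-1) → π∥ = 1-1·τ ≈ -1.41421, π⊥ = 1-1·τ' ≈ 1.41421 ∈ [0.3, 1.9) ⇒ IN Λ
candidate 2: (m,n)=(-11,-12) → π∥ = -11-12·τ ≈ -39.97056, π⊥ = -11-12·τ' ≈ -6.02944 ∉ [0.3, 1.9) ⇒ out
candidate 3: (m,n)=(-12,-11) → π∥ = -12-11·τ ≈ -38.55635, π⊥ = -12-11·τ' ≈ -7.44365 ∉ [0.3, 1.9) ⇒ out

1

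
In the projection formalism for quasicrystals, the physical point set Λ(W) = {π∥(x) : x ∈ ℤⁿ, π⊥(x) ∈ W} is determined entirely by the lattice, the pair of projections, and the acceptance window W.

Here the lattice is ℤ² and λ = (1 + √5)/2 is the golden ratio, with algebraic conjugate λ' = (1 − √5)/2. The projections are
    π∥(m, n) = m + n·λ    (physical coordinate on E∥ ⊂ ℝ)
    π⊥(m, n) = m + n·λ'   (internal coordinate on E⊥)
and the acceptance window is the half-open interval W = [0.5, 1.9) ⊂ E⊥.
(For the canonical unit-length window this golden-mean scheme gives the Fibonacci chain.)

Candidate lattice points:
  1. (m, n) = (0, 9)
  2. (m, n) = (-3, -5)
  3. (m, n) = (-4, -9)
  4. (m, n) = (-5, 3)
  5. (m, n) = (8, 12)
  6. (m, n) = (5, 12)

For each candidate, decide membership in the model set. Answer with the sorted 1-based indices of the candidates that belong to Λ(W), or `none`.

3, 5

λ' = (1−√5)/2 ≈ -0.61803.
[1] lift (0,9): star map gives -5.56231; window check 0.5 ≤ -5.56231 < 1.9 is false → out
[2] lift (-3,-5): star map gives 0.09017; window check 0.5 ≤ 0.09017 < 1.9 is false → out
[3] lift (-4,-9): star map gives 1.56231; window check 0.5 ≤ 1.56231 < 1.9 is true → IN Λ
[4] lift (-5,3): star map gives -6.85410; window check 0.5 ≤ -6.85410 < 1.9 is false → out
[5] lift (8,12): star map gives 0.58359; window check 0.5 ≤ 0.58359 < 1.9 is true → IN Λ
[6] lift (5,12): star map gives -2.41641; window check 0.5 ≤ -2.41641 < 1.9 is false → out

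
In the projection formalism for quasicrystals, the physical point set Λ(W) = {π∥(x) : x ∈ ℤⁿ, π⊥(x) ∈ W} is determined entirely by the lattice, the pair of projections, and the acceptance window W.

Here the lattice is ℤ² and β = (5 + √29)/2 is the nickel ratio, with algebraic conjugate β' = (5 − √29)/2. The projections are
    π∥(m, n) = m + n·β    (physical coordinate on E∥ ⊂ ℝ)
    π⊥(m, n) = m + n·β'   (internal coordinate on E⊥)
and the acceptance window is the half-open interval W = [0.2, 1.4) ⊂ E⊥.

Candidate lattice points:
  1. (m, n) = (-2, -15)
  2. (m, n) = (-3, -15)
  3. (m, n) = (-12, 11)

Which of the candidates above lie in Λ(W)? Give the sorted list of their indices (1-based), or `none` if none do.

1

Compute β' = (5−√29)/2 = -0.1926, so π⊥(m,n) = m -0.1926·n.
[1] lift (-2,-15): star map gives 0.8887; window check 0.2 ≤ 0.8887 < 1.4 is true → IN Λ
[2] lift (-3,-15): star map gives -0.1113; window check 0.2 ≤ -0.1113 < 1.4 is false → out
[3] lift (-12,11): star map gives -14.1184; window check 0.2 ≤ -14.1184 < 1.4 is false → out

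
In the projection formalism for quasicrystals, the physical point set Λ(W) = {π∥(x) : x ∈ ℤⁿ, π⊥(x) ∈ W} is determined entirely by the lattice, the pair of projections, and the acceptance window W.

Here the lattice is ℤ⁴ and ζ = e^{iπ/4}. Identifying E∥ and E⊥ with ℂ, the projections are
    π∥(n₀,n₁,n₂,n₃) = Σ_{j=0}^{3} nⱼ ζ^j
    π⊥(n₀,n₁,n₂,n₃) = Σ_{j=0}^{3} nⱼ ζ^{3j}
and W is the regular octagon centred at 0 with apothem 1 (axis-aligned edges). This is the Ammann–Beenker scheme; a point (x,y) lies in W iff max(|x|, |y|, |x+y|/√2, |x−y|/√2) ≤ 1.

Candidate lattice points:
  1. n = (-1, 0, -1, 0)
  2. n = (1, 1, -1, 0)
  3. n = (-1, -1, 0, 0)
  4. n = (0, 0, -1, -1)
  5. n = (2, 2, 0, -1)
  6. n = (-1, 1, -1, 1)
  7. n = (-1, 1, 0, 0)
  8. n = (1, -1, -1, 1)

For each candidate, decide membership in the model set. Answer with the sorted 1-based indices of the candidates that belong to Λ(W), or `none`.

π⊥(n) = n₀ + n₁ζ³ + n₂ζ⁶ + n₃ζ⁹ where ζ = e^{iπ/4}.
candidate 1: n = (-1, 0, -1, 0) → π⊥ ≈ (-1.000000, +1.000000); max(|x|,|y|,|x±y|/√2) = 1.414214 > 1 ⇒ ∉ W
candidate 2: n = (1, 1, -1, 0) → π⊥ ≈ (+0.292893, +1.707107); max(|x|,|y|,|x±y|/√2) = 1.707107 > 1 ⇒ ∉ W
candidate 3: n = (-1, -1, 0, 0) → π⊥ ≈ (-0.292893, -0.707107); max(|x|,|y|,|x±y|/√2) = 0.707107 ≤ 1 ⇒ ∈ W
candidate 4: n = (0, 0, -1, -1) → π⊥ ≈ (-0.707107, +0.292893); max(|x|,|y|,|x±y|/√2) = 0.707107 ≤ 1 ⇒ ∈ W
candidate 5: n = (2, 2, 0, -1) → π⊥ ≈ (-0.121320, +0.707107); max(|x|,|y|,|x±y|/√2) = 0.707107 ≤ 1 ⇒ ∈ W
candidate 6: n = (-1, 1, -1, 1) → π⊥ ≈ (-1.000000, +2.414214); max(|x|,|y|,|x±y|/√2) = 2.414214 > 1 ⇒ ∉ W
candidate 7: n = (-1, 1, 0, 0) → π⊥ ≈ (-1.707107, +0.707107); max(|x|,|y|,|x±y|/√2) = 1.707107 > 1 ⇒ ∉ W
candidate 8: n = (1, -1, -1, 1) → π⊥ ≈ (+2.414214, +1.000000); max(|x|,|y|,|x±y|/√2) = 2.414214 > 1 ⇒ ∉ W

3, 4, 5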